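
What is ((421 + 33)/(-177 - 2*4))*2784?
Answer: -1263936/185 ≈ -6832.1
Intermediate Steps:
((421 + 33)/(-177 - 2*4))*2784 = (454/(-177 - 8))*2784 = (454/(-185))*2784 = (454*(-1/185))*2784 = -454/185*2784 = -1263936/185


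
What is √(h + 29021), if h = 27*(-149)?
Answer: √24998 ≈ 158.11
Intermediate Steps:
h = -4023
√(h + 29021) = √(-4023 + 29021) = √24998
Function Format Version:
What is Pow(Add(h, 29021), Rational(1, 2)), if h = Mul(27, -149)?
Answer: Pow(24998, Rational(1, 2)) ≈ 158.11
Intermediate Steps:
h = -4023
Pow(Add(h, 29021), Rational(1, 2)) = Pow(Add(-4023, 29021), Rational(1, 2)) = Pow(24998, Rational(1, 2))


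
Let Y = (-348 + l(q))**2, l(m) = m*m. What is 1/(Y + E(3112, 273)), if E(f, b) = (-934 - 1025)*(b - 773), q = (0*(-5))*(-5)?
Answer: 1/1100604 ≈ 9.0859e-7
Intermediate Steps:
q = 0 (q = 0*(-5) = 0)
l(m) = m**2
E(f, b) = 1514307 - 1959*b (E(f, b) = -1959*(-773 + b) = 1514307 - 1959*b)
Y = 121104 (Y = (-348 + 0**2)**2 = (-348 + 0)**2 = (-348)**2 = 121104)
1/(Y + E(3112, 273)) = 1/(121104 + (1514307 - 1959*273)) = 1/(121104 + (1514307 - 534807)) = 1/(121104 + 979500) = 1/1100604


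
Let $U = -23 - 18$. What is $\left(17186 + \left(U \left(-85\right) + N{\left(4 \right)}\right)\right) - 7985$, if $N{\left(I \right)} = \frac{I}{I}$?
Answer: $12687$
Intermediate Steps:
$U = -41$ ($U = -23 - 18 = -41$)
$N{\left(I \right)} = 1$
$\left(17186 + \left(U \left(-85\right) + N{\left(4 \right)}\right)\right) - 7985 = \left(17186 + \left(\left(-41\right) \left(-85\right) + 1\right)\right) - 7985 = \left(17186 + \left(3485 + 1\right)\right) - 7985 = \left(17186 + 3486\right) - 7985 = 20672 - 7985 = 12687$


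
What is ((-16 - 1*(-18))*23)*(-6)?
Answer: -276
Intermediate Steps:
((-16 - 1*(-18))*23)*(-6) = ((-16 + 18)*23)*(-6) = (2*23)*(-6) = 46*(-6) = -276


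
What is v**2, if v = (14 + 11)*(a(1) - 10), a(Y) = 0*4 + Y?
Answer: 50625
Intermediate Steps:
a(Y) = Y (a(Y) = 0 + Y = Y)
v = -225 (v = (14 + 11)*(1 - 10) = 25*(-9) = -225)
v**2 = (-225)**2 = 50625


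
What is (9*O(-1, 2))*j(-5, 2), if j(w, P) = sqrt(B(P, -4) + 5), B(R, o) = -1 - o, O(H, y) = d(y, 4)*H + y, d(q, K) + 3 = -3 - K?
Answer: 216*sqrt(2) ≈ 305.47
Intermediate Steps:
d(q, K) = -6 - K (d(q, K) = -3 + (-3 - K) = -6 - K)
O(H, y) = y - 10*H (O(H, y) = (-6 - 1*4)*H + y = (-6 - 4)*H + y = -10*H + y = y - 10*H)
j(w, P) = 2*sqrt(2) (j(w, P) = sqrt((-1 - 1*(-4)) + 5) = sqrt((-1 + 4) + 5) = sqrt(3 + 5) = sqrt(8) = 2*sqrt(2))
(9*O(-1, 2))*j(-5, 2) = (9*(2 - 10*(-1)))*(2*sqrt(2)) = (9*(2 + 10))*(2*sqrt(2)) = (9*12)*(2*sqrt(2)) = 108*(2*sqrt(2)) = 216*sqrt(2)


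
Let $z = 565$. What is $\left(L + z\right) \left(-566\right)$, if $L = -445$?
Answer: $-67920$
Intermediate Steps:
$\left(L + z\right) \left(-566\right) = \left(-445 + 565\right) \left(-566\right) = 120 \left(-566\right) = -67920$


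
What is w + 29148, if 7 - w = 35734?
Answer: -6579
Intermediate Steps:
w = -35727 (w = 7 - 1*35734 = 7 - 35734 = -35727)
w + 29148 = -35727 + 29148 = -6579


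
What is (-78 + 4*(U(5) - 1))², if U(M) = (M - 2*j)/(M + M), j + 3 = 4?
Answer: 163216/25 ≈ 6528.6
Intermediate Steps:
j = 1 (j = -3 + 4 = 1)
U(M) = (-2 + M)/(2*M) (U(M) = (M - 2*1)/(M + M) = (M - 2)/((2*M)) = (-2 + M)*(1/(2*M)) = (-2 + M)/(2*M))
(-78 + 4*(U(5) - 1))² = (-78 + 4*((½)*(-2 + 5)/5 - 1))² = (-78 + 4*((½)*(⅕)*3 - 1))² = (-78 + 4*(3/10 - 1))² = (-78 + 4*(-7/10))² = (-78 - 14/5)² = (-404/5)² = 163216/25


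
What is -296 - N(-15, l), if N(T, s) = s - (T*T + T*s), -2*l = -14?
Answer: -183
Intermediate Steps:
l = 7 (l = -1/2*(-14) = 7)
N(T, s) = s - T**2 - T*s (N(T, s) = s - (T**2 + T*s) = s + (-T**2 - T*s) = s - T**2 - T*s)
-296 - N(-15, l) = -296 - (7 - 1*(-15)**2 - 1*(-15)*7) = -296 - (7 - 1*225 + 105) = -296 - (7 - 225 + 105) = -296 - 1*(-113) = -296 + 113 = -183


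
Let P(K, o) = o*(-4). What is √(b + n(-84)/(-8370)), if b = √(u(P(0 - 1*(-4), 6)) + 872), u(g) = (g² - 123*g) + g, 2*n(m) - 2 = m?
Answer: √(38130 + 15568200*√1094)/2790 ≈ 8.1337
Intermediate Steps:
n(m) = 1 + m/2
P(K, o) = -4*o
u(g) = g² - 122*g
b = 2*√1094 (b = √((-4*6)*(-122 - 4*6) + 872) = √(-24*(-122 - 24) + 872) = √(-24*(-146) + 872) = √(3504 + 872) = √4376 = 2*√1094 ≈ 66.151)
√(b + n(-84)/(-8370)) = √(2*√1094 + (1 + (½)*(-84))/(-8370)) = √(2*√1094 + (1 - 42)*(-1/8370)) = √(2*√1094 - 41*(-1/8370)) = √(2*√1094 + 41/8370) = √(41/8370 + 2*√1094)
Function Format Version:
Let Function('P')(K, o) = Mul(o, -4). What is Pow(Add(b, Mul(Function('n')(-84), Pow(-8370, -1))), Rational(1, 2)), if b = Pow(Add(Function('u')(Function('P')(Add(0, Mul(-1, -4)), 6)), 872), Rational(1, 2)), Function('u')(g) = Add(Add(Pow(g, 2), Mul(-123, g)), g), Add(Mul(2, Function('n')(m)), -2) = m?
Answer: Mul(Rational(1, 2790), Pow(Add(38130, Mul(15568200, Pow(1094, Rational(1, 2)))), Rational(1, 2))) ≈ 8.1337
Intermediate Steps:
Function('n')(m) = Add(1, Mul(Rational(1, 2), m))
Function('P')(K, o) = Mul(-4, o)
Function('u')(g) = Add(Pow(g, 2), Mul(-122, g))
b = Mul(2, Pow(1094, Rational(1, 2))) (b = Pow(Add(Mul(Mul(-4, 6), Add(-122, Mul(-4, 6))), 872), Rational(1, 2)) = Pow(Add(Mul(-24, Add(-122, -24)), 872), Rational(1, 2)) = Pow(Add(Mul(-24, -146), 872), Rational(1, 2)) = Pow(Add(3504, 872), Rational(1, 2)) = Pow(4376, Rational(1, 2)) = Mul(2, Pow(1094, Rational(1, 2))) ≈ 66.151)
Pow(Add(b, Mul(Function('n')(-84), Pow(-8370, -1))), Rational(1, 2)) = Pow(Add(Mul(2, Pow(1094, Rational(1, 2))), Mul(Add(1, Mul(Rational(1, 2), -84)), Pow(-8370, -1))), Rational(1, 2)) = Pow(Add(Mul(2, Pow(1094, Rational(1, 2))), Mul(Add(1, -42), Rational(-1, 8370))), Rational(1, 2)) = Pow(Add(Mul(2, Pow(1094, Rational(1, 2))), Mul(-41, Rational(-1, 8370))), Rational(1, 2)) = Pow(Add(Mul(2, Pow(1094, Rational(1, 2))), Rational(41, 8370)), Rational(1, 2)) = Pow(Add(Rational(41, 8370), Mul(2, Pow(1094, Rational(1, 2)))), Rational(1, 2))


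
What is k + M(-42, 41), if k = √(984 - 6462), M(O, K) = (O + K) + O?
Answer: -43 + I*√5478 ≈ -43.0 + 74.014*I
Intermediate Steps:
M(O, K) = K + 2*O (M(O, K) = (K + O) + O = K + 2*O)
k = I*√5478 (k = √(-5478) = I*√5478 ≈ 74.014*I)
k + M(-42, 41) = I*√5478 + (41 + 2*(-42)) = I*√5478 + (41 - 84) = I*√5478 - 43 = -43 + I*√5478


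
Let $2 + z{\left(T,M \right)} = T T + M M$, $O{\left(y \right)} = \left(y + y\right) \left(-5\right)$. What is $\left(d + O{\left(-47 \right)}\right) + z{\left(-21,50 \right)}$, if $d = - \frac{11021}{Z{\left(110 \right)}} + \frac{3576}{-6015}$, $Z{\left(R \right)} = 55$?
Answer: $\frac{70752962}{22055} \approx 3208.0$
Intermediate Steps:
$O{\left(y \right)} = - 10 y$ ($O{\left(y \right)} = 2 y \left(-5\right) = - 10 y$)
$z{\left(T,M \right)} = -2 + M^{2} + T^{2}$ ($z{\left(T,M \right)} = -2 + \left(T T + M M\right) = -2 + \left(T^{2} + M^{2}\right) = -2 + \left(M^{2} + T^{2}\right) = -2 + M^{2} + T^{2}$)
$d = - \frac{4432533}{22055}$ ($d = - \frac{11021}{55} + \frac{3576}{-6015} = \left(-11021\right) \frac{1}{55} + 3576 \left(- \frac{1}{6015}\right) = - \frac{11021}{55} - \frac{1192}{2005} = - \frac{4432533}{22055} \approx -200.98$)
$\left(d + O{\left(-47 \right)}\right) + z{\left(-21,50 \right)} = \left(- \frac{4432533}{22055} - -470\right) + \left(-2 + 50^{2} + \left(-21\right)^{2}\right) = \left(- \frac{4432533}{22055} + 470\right) + \left(-2 + 2500 + 441\right) = \frac{5933317}{22055} + 2939 = \frac{70752962}{22055}$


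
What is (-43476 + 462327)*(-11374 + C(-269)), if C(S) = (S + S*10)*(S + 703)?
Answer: -542654978580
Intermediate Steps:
C(S) = 11*S*(703 + S) (C(S) = (S + 10*S)*(703 + S) = (11*S)*(703 + S) = 11*S*(703 + S))
(-43476 + 462327)*(-11374 + C(-269)) = (-43476 + 462327)*(-11374 + 11*(-269)*(703 - 269)) = 418851*(-11374 + 11*(-269)*434) = 418851*(-11374 - 1284206) = 418851*(-1295580) = -542654978580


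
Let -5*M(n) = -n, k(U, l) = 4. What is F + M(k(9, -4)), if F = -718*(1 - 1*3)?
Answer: 7184/5 ≈ 1436.8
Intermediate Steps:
M(n) = n/5 (M(n) = -(-1)*n/5 = n/5)
F = 1436 (F = -718*(1 - 3) = -718*(-2) = 1436)
F + M(k(9, -4)) = 1436 + (⅕)*4 = 1436 + ⅘ = 7184/5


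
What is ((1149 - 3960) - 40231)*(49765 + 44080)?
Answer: -4039276490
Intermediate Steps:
((1149 - 3960) - 40231)*(49765 + 44080) = (-2811 - 40231)*93845 = -43042*93845 = -4039276490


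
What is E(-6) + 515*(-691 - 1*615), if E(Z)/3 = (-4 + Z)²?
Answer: -672290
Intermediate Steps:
E(Z) = 3*(-4 + Z)²
E(-6) + 515*(-691 - 1*615) = 3*(-4 - 6)² + 515*(-691 - 1*615) = 3*(-10)² + 515*(-691 - 615) = 3*100 + 515*(-1306) = 300 - 672590 = -672290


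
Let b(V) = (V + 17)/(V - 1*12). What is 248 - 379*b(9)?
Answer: 10598/3 ≈ 3532.7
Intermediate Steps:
b(V) = (17 + V)/(-12 + V) (b(V) = (17 + V)/(V - 12) = (17 + V)/(-12 + V))
248 - 379*b(9) = 248 - 379*(17 + 9)/(-12 + 9) = 248 - 379*26/(-3) = 248 - (-379)*26/3 = 248 - 379*(-26/3) = 248 + 9854/3 = 10598/3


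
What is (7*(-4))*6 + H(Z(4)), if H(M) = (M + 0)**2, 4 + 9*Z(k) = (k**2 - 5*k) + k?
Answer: -13592/81 ≈ -167.80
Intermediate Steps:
Z(k) = -4/9 - 4*k/9 + k**2/9 (Z(k) = -4/9 + ((k**2 - 5*k) + k)/9 = -4/9 + (k**2 - 4*k)/9 = -4/9 + (-4*k/9 + k**2/9) = -4/9 - 4*k/9 + k**2/9)
H(M) = M**2
(7*(-4))*6 + H(Z(4)) = (7*(-4))*6 + (-4/9 - 4/9*4 + (1/9)*4**2)**2 = -28*6 + (-4/9 - 16/9 + (1/9)*16)**2 = -168 + (-4/9 - 16/9 + 16/9)**2 = -168 + (-4/9)**2 = -168 + 16/81 = -13592/81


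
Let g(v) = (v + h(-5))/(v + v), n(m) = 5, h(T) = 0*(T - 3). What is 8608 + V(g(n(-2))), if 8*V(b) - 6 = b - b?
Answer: 34435/4 ≈ 8608.8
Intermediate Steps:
h(T) = 0 (h(T) = 0*(-3 + T) = 0)
g(v) = ½ (g(v) = (v + 0)/(v + v) = v/((2*v)) = v*(1/(2*v)) = ½)
V(b) = ¾ (V(b) = ¾ + (b - b)/8 = ¾ + (⅛)*0 = ¾ + 0 = ¾)
8608 + V(g(n(-2))) = 8608 + ¾ = 34435/4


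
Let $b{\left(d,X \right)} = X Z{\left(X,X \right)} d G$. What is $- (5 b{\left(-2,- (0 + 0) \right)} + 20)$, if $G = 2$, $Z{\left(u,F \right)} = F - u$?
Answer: $-20$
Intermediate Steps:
$b{\left(d,X \right)} = 0$ ($b{\left(d,X \right)} = X \left(X - X\right) d 2 = X 0 d 2 = X 0 \cdot 2 = 0 \cdot 2 = 0$)
$- (5 b{\left(-2,- (0 + 0) \right)} + 20) = - (5 \cdot 0 + 20) = - (0 + 20) = \left(-1\right) 20 = -20$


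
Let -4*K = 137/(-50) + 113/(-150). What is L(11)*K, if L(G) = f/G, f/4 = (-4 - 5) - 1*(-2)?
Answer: -1834/825 ≈ -2.2230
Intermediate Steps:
f = -28 (f = 4*((-4 - 5) - 1*(-2)) = 4*(-9 + 2) = 4*(-7) = -28)
L(G) = -28/G
K = 131/150 (K = -(137/(-50) + 113/(-150))/4 = -(137*(-1/50) + 113*(-1/150))/4 = -(-137/50 - 113/150)/4 = -¼*(-262/75) = 131/150 ≈ 0.87333)
L(11)*K = -28/11*(131/150) = -28*1/11*(131/150) = -28/11*131/150 = -1834/825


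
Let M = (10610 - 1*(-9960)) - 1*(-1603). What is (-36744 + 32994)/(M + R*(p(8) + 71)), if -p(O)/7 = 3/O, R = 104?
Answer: -1875/14642 ≈ -0.12806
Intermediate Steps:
p(O) = -21/O
M = 22173 (M = (10610 + 9960) + 1603 = 20570 + 1603 = 22173)
(-36744 + 32994)/(M + R*(p(8) + 71)) = (-36744 + 32994)/(22173 + 104*(-21/8 + 71)) = -3750/(22173 + 104*(-21*1/8 + 71)) = -3750/(22173 + 104*(-21/8 + 71)) = -3750/(22173 + 104*(547/8)) = -3750/(22173 + 7111) = -3750/29284 = -3750*1/29284 = -1875/14642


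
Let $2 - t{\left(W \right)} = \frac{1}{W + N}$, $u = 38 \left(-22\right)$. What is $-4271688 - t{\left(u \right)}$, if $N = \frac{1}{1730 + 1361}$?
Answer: $- \frac{11038367339841}{2584075} \approx -4.2717 \cdot 10^{6}$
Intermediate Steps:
$u = -836$
$N = \frac{1}{3091} \approx 0.00032352$
$t{\left(W \right)} = 2 - \frac{1}{\frac{1}{3091} + W}$ ($t{\left(W \right)} = 2 - \frac{1}{W + \frac{1}{3091}} = 2 - \frac{1}{\frac{1}{3091} + W}$)
$-4271688 - t{\left(u \right)} = -4271688 - \frac{-3089 + 6182 \left(-836\right)}{1 + 3091 \left(-836\right)} = -4271688 - \frac{-3089 - 5168152}{1 - 2584076} = -4271688 - \frac{1}{-2584075} \left(-5171241\right) = -4271688 - \left(- \frac{1}{2584075}\right) \left(-5171241\right) = -4271688 - \frac{5171241}{2584075} = - \frac{11038367339841}{2584075}$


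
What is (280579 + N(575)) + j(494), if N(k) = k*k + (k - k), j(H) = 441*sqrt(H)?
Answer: 611204 + 441*sqrt(494) ≈ 6.2101e+5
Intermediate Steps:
N(k) = k**2 (N(k) = k**2 + 0 = k**2)
(280579 + N(575)) + j(494) = (280579 + 575**2) + 441*sqrt(494) = (280579 + 330625) + 441*sqrt(494) = 611204 + 441*sqrt(494)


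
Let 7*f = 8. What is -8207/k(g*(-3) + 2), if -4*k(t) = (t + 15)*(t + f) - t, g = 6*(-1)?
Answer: 8207/180 ≈ 45.594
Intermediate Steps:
f = 8/7 (f = (1/7)*8 = 8/7 ≈ 1.1429)
g = -6
k(t) = t/4 - (15 + t)*(8/7 + t)/4 (k(t) = -((t + 15)*(t + 8/7) - t)/4 = -((15 + t)*(8/7 + t) - t)/4 = -(-t + (15 + t)*(8/7 + t))/4 = t/4 - (15 + t)*(8/7 + t)/4)
-8207/k(g*(-3) + 2) = -8207/(-30/7 - 53*(-6*(-3) + 2)/14 - (-6*(-3) + 2)**2/4) = -8207/(-30/7 - 53*(18 + 2)/14 - (18 + 2)**2/4) = -8207/(-30/7 - 53/14*20 - 1/4*20**2) = -8207/(-30/7 - 530/7 - 1/4*400) = -8207/(-30/7 - 530/7 - 100) = -8207/(-180) = -8207*(-1/180) = 8207/180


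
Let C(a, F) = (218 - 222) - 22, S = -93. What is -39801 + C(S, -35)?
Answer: -39827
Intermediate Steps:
C(a, F) = -26 (C(a, F) = -4 - 22 = -26)
-39801 + C(S, -35) = -39801 - 26 = -39827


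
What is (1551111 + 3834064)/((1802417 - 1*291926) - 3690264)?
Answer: -5385175/2179773 ≈ -2.4705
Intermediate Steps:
(1551111 + 3834064)/((1802417 - 1*291926) - 3690264) = 5385175/((1802417 - 291926) - 3690264) = 5385175/(1510491 - 3690264) = 5385175/(-2179773) = 5385175*(-1/2179773) = -5385175/2179773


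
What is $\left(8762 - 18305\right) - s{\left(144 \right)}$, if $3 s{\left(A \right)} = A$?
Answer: $-9591$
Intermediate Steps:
$s{\left(A \right)} = \frac{A}{3}$
$\left(8762 - 18305\right) - s{\left(144 \right)} = \left(8762 - 18305\right) - \frac{1}{3} \cdot 144 = \left(8762 - 18305\right) - 48 = -9543 - 48 = -9591$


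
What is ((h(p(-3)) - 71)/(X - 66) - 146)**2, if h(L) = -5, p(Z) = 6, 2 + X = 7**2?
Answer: 20164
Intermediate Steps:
X = 47 (X = -2 + 7**2 = -2 + 49 = 47)
((h(p(-3)) - 71)/(X - 66) - 146)**2 = ((-5 - 71)/(47 - 66) - 146)**2 = (-76/(-19) - 146)**2 = (-76*(-1/19) - 146)**2 = (4 - 146)**2 = (-142)**2 = 20164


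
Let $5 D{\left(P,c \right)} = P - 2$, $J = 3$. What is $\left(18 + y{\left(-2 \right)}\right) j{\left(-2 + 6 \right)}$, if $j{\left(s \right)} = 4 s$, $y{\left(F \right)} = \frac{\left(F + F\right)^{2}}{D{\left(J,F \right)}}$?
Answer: $1568$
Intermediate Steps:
$D{\left(P,c \right)} = - \frac{2}{5} + \frac{P}{5}$ ($D{\left(P,c \right)} = \frac{P - 2}{5} = \frac{-2 + P}{5} = - \frac{2}{5} + \frac{P}{5}$)
$y{\left(F \right)} = 20 F^{2}$ ($y{\left(F \right)} = \frac{\left(F + F\right)^{2}}{- \frac{2}{5} + \frac{1}{5} \cdot 3} = \frac{\left(2 F\right)^{2}}{- \frac{2}{5} + \frac{3}{5}} = 4 F^{2} \frac{1}{\frac{1}{5}} = 4 F^{2} \cdot 5 = 20 F^{2}$)
$\left(18 + y{\left(-2 \right)}\right) j{\left(-2 + 6 \right)} = \left(18 + 20 \left(-2\right)^{2}\right) 4 \left(-2 + 6\right) = \left(18 + 20 \cdot 4\right) 4 \cdot 4 = \left(18 + 80\right) 16 = 98 \cdot 16 = 1568$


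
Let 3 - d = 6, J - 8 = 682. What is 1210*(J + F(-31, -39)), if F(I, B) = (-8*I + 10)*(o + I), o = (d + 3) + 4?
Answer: -7593960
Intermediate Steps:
J = 690 (J = 8 + 682 = 690)
d = -3 (d = 3 - 1*6 = 3 - 6 = -3)
o = 4 (o = (-3 + 3) + 4 = 0 + 4 = 4)
F(I, B) = (4 + I)*(10 - 8*I) (F(I, B) = (-8*I + 10)*(4 + I) = (10 - 8*I)*(4 + I) = (4 + I)*(10 - 8*I))
1210*(J + F(-31, -39)) = 1210*(690 + (40 - 22*(-31) - 8*(-31)²)) = 1210*(690 + (40 + 682 - 8*961)) = 1210*(690 + (40 + 682 - 7688)) = 1210*(690 - 6966) = 1210*(-6276) = -7593960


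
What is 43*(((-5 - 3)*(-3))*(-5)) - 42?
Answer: -5202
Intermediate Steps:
43*(((-5 - 3)*(-3))*(-5)) - 42 = 43*(-8*(-3)*(-5)) - 42 = 43*(24*(-5)) - 42 = 43*(-120) - 42 = -5160 - 42 = -5202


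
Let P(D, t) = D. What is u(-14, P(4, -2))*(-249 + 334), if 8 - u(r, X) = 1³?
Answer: 595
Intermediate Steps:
u(r, X) = 7 (u(r, X) = 8 - 1*1³ = 8 - 1*1 = 8 - 1 = 7)
u(-14, P(4, -2))*(-249 + 334) = 7*(-249 + 334) = 7*85 = 595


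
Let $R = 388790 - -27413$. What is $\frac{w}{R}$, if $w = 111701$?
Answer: $\frac{111701}{416203} \approx 0.26838$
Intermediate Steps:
$R = 416203$ ($R = 388790 + 27413 = 416203$)
$\frac{w}{R} = \frac{111701}{416203}$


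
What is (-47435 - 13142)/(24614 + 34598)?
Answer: -60577/59212 ≈ -1.0231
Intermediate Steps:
(-47435 - 13142)/(24614 + 34598) = -60577/59212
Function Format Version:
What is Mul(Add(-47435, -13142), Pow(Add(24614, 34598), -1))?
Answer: Rational(-60577, 59212) ≈ -1.0231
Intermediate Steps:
Mul(Add(-47435, -13142), Pow(Add(24614, 34598), -1)) = Mul(-60577, Pow(59212, -1)) = Mul(-60577, Rational(1, 59212)) = Rational(-60577, 59212)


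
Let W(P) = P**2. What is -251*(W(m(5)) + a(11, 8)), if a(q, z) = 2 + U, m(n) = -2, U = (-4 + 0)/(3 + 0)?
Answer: -3514/3 ≈ -1171.3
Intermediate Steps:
U = -4/3 ≈ -1.3333
a(q, z) = 2/3 (a(q, z) = 2 - 4/3 = 2/3)
-251*(W(m(5)) + a(11, 8)) = -251*((-2)**2 + 2/3) = -251*(4 + 2/3) = -251*14/3 = -3514/3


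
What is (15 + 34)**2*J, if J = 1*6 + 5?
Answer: 26411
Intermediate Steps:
J = 11 (J = 6 + 5 = 11)
(15 + 34)**2*J = (15 + 34)**2*11 = 49**2*11 = 2401*11 = 26411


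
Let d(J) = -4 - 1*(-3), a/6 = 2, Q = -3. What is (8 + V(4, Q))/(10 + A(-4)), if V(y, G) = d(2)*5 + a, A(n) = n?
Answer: 5/2 ≈ 2.5000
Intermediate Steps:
a = 12 (a = 6*2 = 12)
d(J) = -1 (d(J) = -4 + 3 = -1)
V(y, G) = 7 (V(y, G) = -1*5 + 12 = -5 + 12 = 7)
(8 + V(4, Q))/(10 + A(-4)) = (8 + 7)/(10 - 4) = 15/6 = (⅙)*15 = 5/2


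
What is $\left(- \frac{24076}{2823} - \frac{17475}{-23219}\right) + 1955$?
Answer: $\frac{127635159616}{65547237} \approx 1947.2$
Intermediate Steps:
$\left(- \frac{24076}{2823} - \frac{17475}{-23219}\right) + 1955 = \left(\left(-24076\right) \frac{1}{2823} - - \frac{17475}{23219}\right) + 1955 = \left(- \frac{24076}{2823} + \frac{17475}{23219}\right) + 1955 = - \frac{509688719}{65547237} + 1955 = \frac{127635159616}{65547237}$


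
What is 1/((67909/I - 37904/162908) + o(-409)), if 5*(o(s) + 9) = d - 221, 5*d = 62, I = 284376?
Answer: -289544533800/14683924182661 ≈ -0.019718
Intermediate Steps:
d = 62/5 (d = (⅕)*62 = 62/5 ≈ 12.400)
o(s) = -1268/25 (o(s) = -9 + (62/5 - 221)/5 = -9 + (⅕)*(-1043/5) = -9 - 1043/25 = -1268/25)
1/((67909/I - 37904/162908) + o(-409)) = 1/((67909/284376 - 37904/162908) - 1268/25) = 1/((67909*(1/284376) - 37904*1/162908) - 1268/25) = 1/((67909/284376 - 9476/40727) - 1268/25) = 1/(70982867/11581781352 - 1268/25) = 1/(-14683924182661/289544533800) = -289544533800/14683924182661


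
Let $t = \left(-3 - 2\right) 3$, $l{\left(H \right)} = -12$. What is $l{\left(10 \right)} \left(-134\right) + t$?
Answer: $1593$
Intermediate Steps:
$t = -15$ ($t = \left(-5\right) 3 = -15$)
$l{\left(10 \right)} \left(-134\right) + t = \left(-12\right) \left(-134\right) - 15 = 1608 - 15 = 1593$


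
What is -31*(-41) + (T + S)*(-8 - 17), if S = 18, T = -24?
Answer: 1421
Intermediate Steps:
-31*(-41) + (T + S)*(-8 - 17) = -31*(-41) + (-24 + 18)*(-8 - 17) = 1271 - 6*(-25) = 1271 + 150 = 1421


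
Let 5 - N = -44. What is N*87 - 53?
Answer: 4210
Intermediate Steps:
N = 49 (N = 5 - 1*(-44) = 5 + 44 = 49)
N*87 - 53 = 49*87 - 53 = 4263 - 53 = 4210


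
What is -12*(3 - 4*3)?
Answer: 108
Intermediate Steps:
-12*(3 - 4*3) = -12*(3 - 12) = -12*(-9) = 108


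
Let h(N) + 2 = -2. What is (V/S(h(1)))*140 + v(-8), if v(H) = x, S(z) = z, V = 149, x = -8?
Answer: -5223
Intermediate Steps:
h(N) = -4 (h(N) = -2 - 2 = -4)
v(H) = -8
(V/S(h(1)))*140 + v(-8) = (149/(-4))*140 - 8 = (149*(-¼))*140 - 8 = -149/4*140 - 8 = -5215 - 8 = -5223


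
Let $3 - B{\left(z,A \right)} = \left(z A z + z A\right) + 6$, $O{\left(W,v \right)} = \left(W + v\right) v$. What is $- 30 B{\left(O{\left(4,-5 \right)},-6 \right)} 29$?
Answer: $-153990$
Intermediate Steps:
$O{\left(W,v \right)} = v \left(W + v\right)$
$B{\left(z,A \right)} = -3 - A z - A z^{2}$ ($B{\left(z,A \right)} = 3 - \left(\left(z A z + z A\right) + 6\right) = 3 - \left(\left(A z z + A z\right) + 6\right) = 3 - \left(\left(A z^{2} + A z\right) + 6\right) = 3 - \left(\left(A z + A z^{2}\right) + 6\right) = 3 - \left(6 + A z + A z^{2}\right) = -3 - A z - A z^{2}$)
$- 30 B{\left(O{\left(4,-5 \right)},-6 \right)} 29 = - 30 \left(-3 - - 6 \left(- 5 \left(4 - 5\right)\right) - - 6 \left(- 5 \left(4 - 5\right)\right)^{2}\right) 29 = - 30 \left(-3 - - 6 \left(\left(-5\right) \left(-1\right)\right) - - 6 \left(\left(-5\right) \left(-1\right)\right)^{2}\right) 29 = - 30 \left(-3 - \left(-6\right) 5 - - 6 \cdot 5^{2}\right) 29 = - 30 \left(-3 + 30 - \left(-6\right) 25\right) 29 = - 30 \left(-3 + 30 + 150\right) 29 = \left(-30\right) 177 \cdot 29 = \left(-5310\right) 29 = -153990$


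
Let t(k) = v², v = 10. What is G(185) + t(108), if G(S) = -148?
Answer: -48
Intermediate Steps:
t(k) = 100 (t(k) = 10² = 100)
G(185) + t(108) = -148 + 100 = -48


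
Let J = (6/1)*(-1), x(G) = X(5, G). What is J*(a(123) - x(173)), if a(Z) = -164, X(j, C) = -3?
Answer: 966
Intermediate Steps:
x(G) = -3
J = -6 (J = (1*6)*(-1) = 6*(-1) = -6)
J*(a(123) - x(173)) = -6*(-164 - 1*(-3)) = -6*(-164 + 3) = -6*(-161) = 966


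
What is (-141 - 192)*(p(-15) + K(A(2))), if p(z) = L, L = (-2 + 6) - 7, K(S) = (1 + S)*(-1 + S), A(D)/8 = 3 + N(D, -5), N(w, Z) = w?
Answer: -531468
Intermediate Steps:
A(D) = 24 + 8*D (A(D) = 8*(3 + D) = 24 + 8*D)
L = -3 (L = 4 - 7 = -3)
p(z) = -3
(-141 - 192)*(p(-15) + K(A(2))) = (-141 - 192)*(-3 + (-1 + (24 + 8*2)²)) = -333*(-3 + (-1 + (24 + 16)²)) = -333*(-3 + (-1 + 40²)) = -333*(-3 + (-1 + 1600)) = -333*(-3 + 1599) = -333*1596 = -531468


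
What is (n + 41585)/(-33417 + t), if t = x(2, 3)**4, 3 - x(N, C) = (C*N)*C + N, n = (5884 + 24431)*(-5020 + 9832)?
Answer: 145917365/50104 ≈ 2912.3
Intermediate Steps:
n = 145875780 (n = 30315*4812 = 145875780)
x(N, C) = 3 - N - N*C**2 (x(N, C) = 3 - ((C*N)*C + N) = 3 - (N*C**2 + N) = 3 - (N + N*C**2) = 3 + (-N - N*C**2) = 3 - N - N*C**2)
t = 83521 (t = (3 - 1*2 - 1*2*3**2)**4 = (3 - 2 - 1*2*9)**4 = (3 - 2 - 18)**4 = (-17)**4 = 83521)
(n + 41585)/(-33417 + t) = (145875780 + 41585)/(-33417 + 83521) = 145917365/50104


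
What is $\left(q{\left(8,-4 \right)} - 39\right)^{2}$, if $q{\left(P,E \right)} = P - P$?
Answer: $1521$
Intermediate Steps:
$q{\left(P,E \right)} = 0$
$\left(q{\left(8,-4 \right)} - 39\right)^{2} = \left(0 - 39\right)^{2} = \left(-39\right)^{2} = 1521$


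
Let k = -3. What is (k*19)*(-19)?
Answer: 1083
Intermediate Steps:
(k*19)*(-19) = -3*19*(-19) = -57*(-19) = 1083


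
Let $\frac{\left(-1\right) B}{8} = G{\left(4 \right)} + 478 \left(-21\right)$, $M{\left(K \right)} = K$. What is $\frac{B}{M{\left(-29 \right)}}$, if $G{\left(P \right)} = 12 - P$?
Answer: $- \frac{80240}{29} \approx -2766.9$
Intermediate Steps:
$B = 80240$ ($B = - 8 \left(\left(12 - 4\right) + 478 \left(-21\right)\right) = - 8 \left(\left(12 - 4\right) - 10038\right) = - 8 \left(8 - 10038\right) = \left(-8\right) \left(-10030\right) = 80240$)
$\frac{B}{M{\left(-29 \right)}} = \frac{80240}{-29} = 80240 \left(- \frac{1}{29}\right) = - \frac{80240}{29}$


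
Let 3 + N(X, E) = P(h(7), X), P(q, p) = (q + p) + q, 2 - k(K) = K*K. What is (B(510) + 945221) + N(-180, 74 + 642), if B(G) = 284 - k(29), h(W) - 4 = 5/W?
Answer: 6623193/7 ≈ 9.4617e+5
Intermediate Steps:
h(W) = 4 + 5/W
k(K) = 2 - K**2 (k(K) = 2 - K*K = 2 - K**2)
P(q, p) = p + 2*q (P(q, p) = (p + q) + q = p + 2*q)
N(X, E) = 45/7 + X (N(X, E) = -3 + (X + 2*(4 + 5/7)) = -3 + (X + 2*(33/7)) = -3 + (X + 66/7) = -3 + (66/7 + X) = 45/7 + X)
B(G) = 1123 (B(G) = 284 - (2 - 1*29**2) = 284 - (2 - 1*841) = 284 - (2 - 841) = 284 - 1*(-839) = 284 + 839 = 1123)
(B(510) + 945221) + N(-180, 74 + 642) = (1123 + 945221) + (45/7 - 180) = 946344 - 1215/7 = 6623193/7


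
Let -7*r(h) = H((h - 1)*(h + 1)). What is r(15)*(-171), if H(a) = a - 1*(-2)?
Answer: 38646/7 ≈ 5520.9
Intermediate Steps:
H(a) = 2 + a (H(a) = a + 2 = 2 + a)
r(h) = -2/7 - (1 + h)*(-1 + h)/7 (r(h) = -(2 + (h - 1)*(h + 1))/7 = -(2 + (-1 + h)*(1 + h))/7 = -(2 + (1 + h)*(-1 + h))/7 = -2/7 - (1 + h)*(-1 + h)/7)
r(15)*(-171) = (-1/7 - 1/7*15**2)*(-171) = (-1/7 - 1/7*225)*(-171) = (-1/7 - 225/7)*(-171) = -226/7*(-171) = 38646/7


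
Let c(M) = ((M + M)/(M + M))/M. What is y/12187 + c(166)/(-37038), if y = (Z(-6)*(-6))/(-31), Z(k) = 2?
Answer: 73401899/2322812317476 ≈ 3.1600e-5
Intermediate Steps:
c(M) = 1/M (c(M) = ((2*M)/((2*M)))/M = ((2*M)*(1/(2*M)))/M = 1/M)
y = 12/31 (y = (2*(-6))/(-31) = -12*(-1/31) = 12/31 ≈ 0.38710)
y/12187 + c(166)/(-37038) = (12/31)/12187 + 1/(166*(-37038)) = (12/31)*(1/12187) + (1/166)*(-1/37038) = 12/377797 - 1/6148308 = 73401899/2322812317476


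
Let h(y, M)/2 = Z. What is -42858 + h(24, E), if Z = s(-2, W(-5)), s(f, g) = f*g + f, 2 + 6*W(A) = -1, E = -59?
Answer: -42860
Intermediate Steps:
W(A) = -½ (W(A) = -⅓ + (⅙)*(-1) = -⅓ - ⅙ = -½)
s(f, g) = f + f*g
Z = -1 (Z = -2*(1 - ½) = -2*½ = -1)
h(y, M) = -2 (h(y, M) = 2*(-1) = -2)
-42858 + h(24, E) = -42858 - 2 = -42860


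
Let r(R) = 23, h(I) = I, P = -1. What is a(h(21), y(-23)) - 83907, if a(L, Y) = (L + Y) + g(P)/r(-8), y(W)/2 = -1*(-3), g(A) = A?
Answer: -1929241/23 ≈ -83880.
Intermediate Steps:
y(W) = 6 (y(W) = 2*(-1*(-3)) = 2*3 = 6)
a(L, Y) = -1/23 + L + Y (a(L, Y) = (L + Y) - 1/23 = -1/23 + L + Y)
a(h(21), y(-23)) - 83907 = (-1/23 + 21 + 6) - 83907 = 620/23 - 83907 = -1929241/23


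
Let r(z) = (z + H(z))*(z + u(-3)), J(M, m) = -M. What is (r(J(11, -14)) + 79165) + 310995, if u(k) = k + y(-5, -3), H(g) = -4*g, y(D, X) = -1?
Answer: 389665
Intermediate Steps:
u(k) = -1 + k (u(k) = k - 1 = -1 + k)
r(z) = -3*z*(-4 + z) (r(z) = (z - 4*z)*(z + (-1 - 3)) = (-3*z)*(z - 4) = (-3*z)*(-4 + z) = -3*z*(-4 + z))
(r(J(11, -14)) + 79165) + 310995 = (3*(-1*11)*(4 - (-1)*11) + 79165) + 310995 = (3*(-11)*(4 - 1*(-11)) + 79165) + 310995 = (3*(-11)*(4 + 11) + 79165) + 310995 = (3*(-11)*15 + 79165) + 310995 = (-495 + 79165) + 310995 = 78670 + 310995 = 389665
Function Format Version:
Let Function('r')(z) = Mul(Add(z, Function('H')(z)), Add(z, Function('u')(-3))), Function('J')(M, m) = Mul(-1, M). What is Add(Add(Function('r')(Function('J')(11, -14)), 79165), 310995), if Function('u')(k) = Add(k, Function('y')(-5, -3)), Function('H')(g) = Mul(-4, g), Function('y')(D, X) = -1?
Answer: 389665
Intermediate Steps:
Function('u')(k) = Add(-1, k) (Function('u')(k) = Add(k, -1) = Add(-1, k))
Function('r')(z) = Mul(-3, z, Add(-4, z)) (Function('r')(z) = Mul(Add(z, Mul(-4, z)), Add(z, Add(-1, -3))) = Mul(Mul(-3, z), Add(z, -4)) = Mul(Mul(-3, z), Add(-4, z)) = Mul(-3, z, Add(-4, z)))
Add(Add(Function('r')(Function('J')(11, -14)), 79165), 310995) = Add(Add(Mul(3, Mul(-1, 11), Add(4, Mul(-1, Mul(-1, 11)))), 79165), 310995) = Add(Add(Mul(3, -11, Add(4, Mul(-1, -11))), 79165), 310995) = Add(Add(Mul(3, -11, Add(4, 11)), 79165), 310995) = Add(Add(Mul(3, -11, 15), 79165), 310995) = Add(Add(-495, 79165), 310995) = Add(78670, 310995) = 389665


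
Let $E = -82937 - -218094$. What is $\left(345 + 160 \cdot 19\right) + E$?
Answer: $138542$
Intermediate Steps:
$E = 135157$ ($E = -82937 + 218094 = 135157$)
$\left(345 + 160 \cdot 19\right) + E = \left(345 + 160 \cdot 19\right) + 135157 = \left(345 + 3040\right) + 135157 = 3385 + 135157 = 138542$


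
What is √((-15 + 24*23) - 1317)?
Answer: 2*I*√195 ≈ 27.928*I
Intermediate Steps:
√((-15 + 24*23) - 1317) = √((-15 + 552) - 1317) = √(537 - 1317) = √(-780) = 2*I*√195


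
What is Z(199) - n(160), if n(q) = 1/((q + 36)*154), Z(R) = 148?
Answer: 4467231/30184 ≈ 148.00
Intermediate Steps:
n(q) = 1/(154*(36 + q)) (n(q) = (1/154)/(36 + q) = 1/(154*(36 + q)))
Z(199) - n(160) = 148 - 1/(154*(36 + 160)) = 148 - 1/(154*196) = 148 - 1*1/30184 = 148 - 1/30184 = 4467231/30184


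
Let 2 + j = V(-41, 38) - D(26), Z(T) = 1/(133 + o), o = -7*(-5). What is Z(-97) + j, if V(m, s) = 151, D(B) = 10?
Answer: 23353/168 ≈ 139.01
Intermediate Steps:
o = 35
Z(T) = 1/168 (Z(T) = 1/(133 + 35) = 1/168)
j = 139 (j = -2 + (151 - 1*10) = -2 + (151 - 10) = -2 + 141 = 139)
Z(-97) + j = 1/168 + 139 = 23353/168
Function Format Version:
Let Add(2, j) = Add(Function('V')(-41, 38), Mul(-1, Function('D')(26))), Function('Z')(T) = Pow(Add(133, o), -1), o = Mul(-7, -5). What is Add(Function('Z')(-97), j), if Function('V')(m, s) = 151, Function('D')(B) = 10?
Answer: Rational(23353, 168) ≈ 139.01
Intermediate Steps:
o = 35
Function('Z')(T) = Rational(1, 168) (Function('Z')(T) = Pow(Add(133, 35), -1) = Pow(168, -1) = Rational(1, 168))
j = 139 (j = Add(-2, Add(151, Mul(-1, 10))) = Add(-2, Add(151, -10)) = Add(-2, 141) = 139)
Add(Function('Z')(-97), j) = Add(Rational(1, 168), 139) = Rational(23353, 168)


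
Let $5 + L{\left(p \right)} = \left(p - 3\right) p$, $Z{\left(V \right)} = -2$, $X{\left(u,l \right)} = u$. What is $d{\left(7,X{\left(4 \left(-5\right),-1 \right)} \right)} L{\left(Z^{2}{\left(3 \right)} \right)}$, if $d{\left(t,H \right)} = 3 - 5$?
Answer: $2$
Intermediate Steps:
$d{\left(t,H \right)} = -2$
$L{\left(p \right)} = -5 + p \left(-3 + p\right)$ ($L{\left(p \right)} = -5 + \left(p - 3\right) p = -5 + \left(-3 + p\right) p = -5 + p \left(-3 + p\right)$)
$d{\left(7,X{\left(4 \left(-5\right),-1 \right)} \right)} L{\left(Z^{2}{\left(3 \right)} \right)} = - 2 \left(-5 + \left(\left(-2\right)^{2}\right)^{2} - 3 \left(-2\right)^{2}\right) = - 2 \left(-5 + 4^{2} - 12\right) = - 2 \left(-5 + 16 - 12\right) = \left(-2\right) \left(-1\right) = 2$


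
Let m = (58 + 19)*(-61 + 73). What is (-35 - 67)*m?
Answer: -94248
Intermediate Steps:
m = 924 (m = 77*12 = 924)
(-35 - 67)*m = (-35 - 67)*924 = -102*924 = -94248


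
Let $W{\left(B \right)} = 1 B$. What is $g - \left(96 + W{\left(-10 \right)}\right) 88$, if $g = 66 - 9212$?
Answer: $-16714$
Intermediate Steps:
$W{\left(B \right)} = B$
$g = -9146$ ($g = 66 - 9212 = -9146$)
$g - \left(96 + W{\left(-10 \right)}\right) 88 = -9146 - \left(96 - 10\right) 88 = -9146 - 86 \cdot 88 = -9146 - 7568 = -16714$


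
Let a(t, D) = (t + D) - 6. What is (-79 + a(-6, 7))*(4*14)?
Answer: -4704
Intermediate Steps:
a(t, D) = -6 + D + t (a(t, D) = (D + t) - 6 = -6 + D + t)
(-79 + a(-6, 7))*(4*14) = (-79 + (-6 + 7 - 6))*(4*14) = (-79 - 5)*56 = -84*56 = -4704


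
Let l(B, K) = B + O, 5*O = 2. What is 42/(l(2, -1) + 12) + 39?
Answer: 503/12 ≈ 41.917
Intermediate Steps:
O = ⅖ (O = (⅕)*2 = ⅖ ≈ 0.40000)
l(B, K) = ⅖ + B (l(B, K) = B + ⅖ = ⅖ + B)
42/(l(2, -1) + 12) + 39 = 42/((⅖ + 2) + 12) + 39 = 42/(12/5 + 12) + 39 = 42/(72/5) + 39 = 42*(5/72) + 39 = 35/12 + 39 = 503/12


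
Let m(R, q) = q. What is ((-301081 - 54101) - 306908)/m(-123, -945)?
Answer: 132418/189 ≈ 700.62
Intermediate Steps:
((-301081 - 54101) - 306908)/m(-123, -945) = ((-301081 - 54101) - 306908)/(-945) = (-355182 - 306908)*(-1/945) = -662090*(-1/945) = 132418/189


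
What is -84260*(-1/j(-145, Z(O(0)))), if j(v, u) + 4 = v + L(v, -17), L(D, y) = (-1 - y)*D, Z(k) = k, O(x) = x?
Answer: -84260/2469 ≈ -34.127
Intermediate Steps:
L(D, y) = D*(-1 - y)
j(v, u) = -4 + 17*v (j(v, u) = -4 + (v - v*(1 - 17)) = -4 + (v - 1*v*(-16)) = -4 + (v + 16*v) = -4 + 17*v)
-84260*(-1/j(-145, Z(O(0)))) = -84260*(-1/(-4 + 17*(-145))) = -84260*(-1/(-4 - 2465)) = -84260/((-1*(-2469))) = -84260/2469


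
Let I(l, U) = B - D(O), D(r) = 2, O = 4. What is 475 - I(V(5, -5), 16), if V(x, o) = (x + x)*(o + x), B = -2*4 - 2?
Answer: 487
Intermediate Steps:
B = -10 (B = -8 - 2 = -10)
V(x, o) = 2*x*(o + x) (V(x, o) = (2*x)*(o + x) = 2*x*(o + x))
I(l, U) = -12 (I(l, U) = -10 - 1*2 = -10 - 2 = -12)
475 - I(V(5, -5), 16) = 475 - 1*(-12) = 475 + 12 = 487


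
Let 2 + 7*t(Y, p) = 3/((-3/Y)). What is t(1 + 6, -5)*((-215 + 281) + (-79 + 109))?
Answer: -864/7 ≈ -123.43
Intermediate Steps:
t(Y, p) = -2/7 - Y/7 (t(Y, p) = -2/7 + (3/((-3/Y)))/7 = -2/7 + (3*(-Y/3))/7 = -2/7 + (-Y)/7 = -2/7 - Y/7)
t(1 + 6, -5)*((-215 + 281) + (-79 + 109)) = (-2/7 - (1 + 6)/7)*((-215 + 281) + (-79 + 109)) = (-2/7 - 1/7*7)*(66 + 30) = (-2/7 - 1)*96 = -9/7*96 = -864/7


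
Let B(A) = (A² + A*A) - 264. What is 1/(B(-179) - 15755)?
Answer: 1/48063 ≈ 2.0806e-5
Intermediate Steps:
B(A) = -264 + 2*A² (B(A) = (A² + A²) - 264 = 2*A² - 264 = -264 + 2*A²)
1/(B(-179) - 15755) = 1/((-264 + 2*(-179)²) - 15755) = 1/((-264 + 2*32041) - 15755) = 1/((-264 + 64082) - 15755) = 1/(63818 - 15755) = 1/48063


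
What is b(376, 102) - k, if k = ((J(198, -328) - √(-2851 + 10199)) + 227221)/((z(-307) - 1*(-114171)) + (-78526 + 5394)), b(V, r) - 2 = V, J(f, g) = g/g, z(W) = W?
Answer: 446161/1198 + √1837/20366 ≈ 372.42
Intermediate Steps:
J(f, g) = 1
b(V, r) = 2 + V
k = 6683/1198 - √1837/20366 (k = ((1 - √(-2851 + 10199)) + 227221)/((-307 - 1*(-114171)) + (-78526 + 5394)) = ((1 - √7348) + 227221)/((-307 + 114171) - 73132) = ((1 - 2*√1837) + 227221)/(113864 - 73132) = ((1 - 2*√1837) + 227221)/40732 = (227222 - 2*√1837)*(1/40732) = 6683/1198 - √1837/20366 ≈ 5.5764)
b(376, 102) - k = (2 + 376) - (6683/1198 - √1837/20366) = 378 + (-6683/1198 + √1837/20366) = 446161/1198 + √1837/20366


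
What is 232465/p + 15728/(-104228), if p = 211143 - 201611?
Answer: 6019860681/248375324 ≈ 24.237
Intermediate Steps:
p = 9532
232465/p + 15728/(-104228) = 232465/9532 + 15728/(-104228) = 232465*(1/9532) + 15728*(-1/104228) = 232465/9532 - 3932/26057 = 6019860681/248375324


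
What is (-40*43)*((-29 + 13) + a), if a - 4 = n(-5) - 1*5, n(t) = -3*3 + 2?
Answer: 41280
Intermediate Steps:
n(t) = -7 (n(t) = -9 + 2 = -7)
a = -8 (a = 4 + (-7 - 1*5) = 4 + (-7 - 5) = 4 - 12 = -8)
(-40*43)*((-29 + 13) + a) = (-40*43)*((-29 + 13) - 8) = -1720*(-16 - 8) = -1720*(-24) = 41280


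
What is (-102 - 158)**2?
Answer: 67600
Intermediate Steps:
(-102 - 158)**2 = (-260)**2 = 67600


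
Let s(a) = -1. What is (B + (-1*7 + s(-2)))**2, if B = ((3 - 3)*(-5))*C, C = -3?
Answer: 64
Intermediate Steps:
B = 0 (B = ((3 - 3)*(-5))*(-3) = (0*(-5))*(-3) = 0*(-3) = 0)
(B + (-1*7 + s(-2)))**2 = (0 + (-1*7 - 1))**2 = (0 + (-7 - 1))**2 = (0 - 8)**2 = (-8)**2 = 64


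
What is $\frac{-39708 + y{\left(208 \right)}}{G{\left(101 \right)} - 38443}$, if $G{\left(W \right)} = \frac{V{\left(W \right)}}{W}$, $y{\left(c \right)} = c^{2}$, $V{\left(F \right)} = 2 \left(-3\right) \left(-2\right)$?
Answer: $- \frac{359156}{3882731} \approx -0.092501$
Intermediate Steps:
$V{\left(F \right)} = 12$ ($V{\left(F \right)} = \left(-6\right) \left(-2\right) = 12$)
$G{\left(W \right)} = \frac{12}{W}$
$\frac{-39708 + y{\left(208 \right)}}{G{\left(101 \right)} - 38443} = \frac{-39708 + 208^{2}}{\frac{12}{101} - 38443} = \frac{-39708 + 43264}{12 \cdot \frac{1}{101} - 38443} = \frac{3556}{\frac{12}{101} - 38443} = \frac{3556}{- \frac{3882731}{101}} = 3556 \left(- \frac{101}{3882731}\right) = - \frac{359156}{3882731}$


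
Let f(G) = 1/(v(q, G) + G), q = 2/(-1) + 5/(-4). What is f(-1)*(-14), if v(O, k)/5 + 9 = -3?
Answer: 14/61 ≈ 0.22951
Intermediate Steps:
q = -13/4 (q = 2*(-1) + 5*(-1/4) = -2 - 5/4 = -13/4 ≈ -3.2500)
v(O, k) = -60 (v(O, k) = -45 + 5*(-3) = -45 - 15 = -60)
f(G) = 1/(-60 + G)
f(-1)*(-14) = -14/(-60 - 1) = -14/(-61) = -1/61*(-14) = 14/61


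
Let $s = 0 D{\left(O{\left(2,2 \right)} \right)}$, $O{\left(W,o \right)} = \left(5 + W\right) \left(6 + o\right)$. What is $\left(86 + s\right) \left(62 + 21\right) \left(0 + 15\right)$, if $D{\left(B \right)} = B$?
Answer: $107070$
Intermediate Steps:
$s = 0$ ($s = 0 \left(30 + 5 \cdot 2 + 6 \cdot 2 + 2 \cdot 2\right) = 0 \left(30 + 10 + 12 + 4\right) = 0 \cdot 56 = 0$)
$\left(86 + s\right) \left(62 + 21\right) \left(0 + 15\right) = \left(86 + 0\right) \left(62 + 21\right) \left(0 + 15\right) = 86 \cdot 83 \cdot 15 = 86 \cdot 1245 = 107070$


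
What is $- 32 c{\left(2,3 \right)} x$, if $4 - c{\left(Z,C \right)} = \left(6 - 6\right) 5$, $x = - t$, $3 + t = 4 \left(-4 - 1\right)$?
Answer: $-2944$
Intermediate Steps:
$t = -23$ ($t = -3 + 4 \left(-4 - 1\right) = -3 + 4 \left(-5\right) = -3 - 20 = -23$)
$x = 23$ ($x = \left(-1\right) \left(-23\right) = 23$)
$c{\left(Z,C \right)} = 4$ ($c{\left(Z,C \right)} = 4 - \left(6 - 6\right) 5 = 4 - 0 \cdot 5 = 4 - 0 = 4 + 0 = 4$)
$- 32 c{\left(2,3 \right)} x = \left(-32\right) 4 \cdot 23 = \left(-128\right) 23 = -2944$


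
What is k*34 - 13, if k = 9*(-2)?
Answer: -625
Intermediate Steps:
k = -18
k*34 - 13 = -18*34 - 13 = -612 - 13 = -625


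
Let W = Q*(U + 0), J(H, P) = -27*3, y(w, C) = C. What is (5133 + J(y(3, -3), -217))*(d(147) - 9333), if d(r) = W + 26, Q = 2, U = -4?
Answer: -47059380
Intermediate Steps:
J(H, P) = -81
W = -8 (W = 2*(-4 + 0) = 2*(-4) = -8)
d(r) = 18 (d(r) = -8 + 26 = 18)
(5133 + J(y(3, -3), -217))*(d(147) - 9333) = (5133 - 81)*(18 - 9333) = 5052*(-9315) = -47059380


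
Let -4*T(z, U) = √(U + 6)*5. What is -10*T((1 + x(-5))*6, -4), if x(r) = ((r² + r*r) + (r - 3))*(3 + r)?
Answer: 25*√2/2 ≈ 17.678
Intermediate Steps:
x(r) = (3 + r)*(-3 + r + 2*r²) (x(r) = ((r² + r²) + (-3 + r))*(3 + r) = (2*r² + (-3 + r))*(3 + r) = (-3 + r + 2*r²)*(3 + r) = (3 + r)*(-3 + r + 2*r²))
T(z, U) = -5*√(6 + U)/4 (T(z, U) = -√(U + 6)*5/4 = -√(6 + U)*5/4 = -5*√(6 + U)/4)
-10*T((1 + x(-5))*6, -4) = -(-25)*√(6 - 4)/2 = -(-25)*√2/2 = 25*√2/2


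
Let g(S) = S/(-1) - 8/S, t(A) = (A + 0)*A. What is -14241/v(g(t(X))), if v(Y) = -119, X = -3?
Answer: 14241/119 ≈ 119.67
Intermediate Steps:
t(A) = A² (t(A) = A*A = A²)
g(S) = -S - 8/S (g(S) = S*(-1) - 8/S = -S - 8/S)
-14241/v(g(t(X))) = -14241/(-119) = -14241*(-1/119) = 14241/119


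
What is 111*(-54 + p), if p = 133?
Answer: 8769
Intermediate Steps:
111*(-54 + p) = 111*(-54 + 133) = 111*79 = 8769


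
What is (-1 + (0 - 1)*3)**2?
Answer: 16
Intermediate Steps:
(-1 + (0 - 1)*3)**2 = (-1 - 1*3)**2 = (-1 - 3)**2 = (-4)**2 = 16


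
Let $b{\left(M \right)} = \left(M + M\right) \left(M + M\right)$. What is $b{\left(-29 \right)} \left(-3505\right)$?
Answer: $-11790820$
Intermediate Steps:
$b{\left(M \right)} = 4 M^{2}$ ($b{\left(M \right)} = 2 M 2 M = 4 M^{2}$)
$b{\left(-29 \right)} \left(-3505\right) = 4 \left(-29\right)^{2} \left(-3505\right) = 4 \cdot 841 \left(-3505\right) = 3364 \left(-3505\right) = -11790820$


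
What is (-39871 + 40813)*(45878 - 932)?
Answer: 42339132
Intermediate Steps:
(-39871 + 40813)*(45878 - 932) = 942*44946 = 42339132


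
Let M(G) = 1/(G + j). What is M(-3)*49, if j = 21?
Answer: 49/18 ≈ 2.7222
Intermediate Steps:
M(G) = 1/(21 + G) (M(G) = 1/(G + 21) = 1/(21 + G))
M(-3)*49 = 49/(21 - 3) = 49/18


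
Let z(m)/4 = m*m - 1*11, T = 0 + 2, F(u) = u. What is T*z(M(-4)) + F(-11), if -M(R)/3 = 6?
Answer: 2493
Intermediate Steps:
M(R) = -18 (M(R) = -3*6 = -18)
T = 2
z(m) = -44 + 4*m² (z(m) = 4*(m*m - 1*11) = 4*(m² - 11) = 4*(-11 + m²) = -44 + 4*m²)
T*z(M(-4)) + F(-11) = 2*(-44 + 4*(-18)²) - 11 = 2*(-44 + 4*324) - 11 = 2*(-44 + 1296) - 11 = 2*1252 - 11 = 2504 - 11 = 2493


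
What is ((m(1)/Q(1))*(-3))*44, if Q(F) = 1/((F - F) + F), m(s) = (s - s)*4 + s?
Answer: -132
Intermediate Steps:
m(s) = s (m(s) = 0*4 + s = 0 + s = s)
Q(F) = 1/F (Q(F) = 1/(0 + F) = 1/F)
((m(1)/Q(1))*(-3))*44 = ((1/1/1)*(-3))*44 = ((1/1)*(-3))*44 = ((1*1)*(-3))*44 = (1*(-3))*44 = -3*44 = -132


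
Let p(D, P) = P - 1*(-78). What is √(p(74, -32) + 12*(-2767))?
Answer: I*√33158 ≈ 182.09*I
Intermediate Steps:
p(D, P) = 78 + P (p(D, P) = P + 78 = 78 + P)
√(p(74, -32) + 12*(-2767)) = √((78 - 32) + 12*(-2767)) = √(46 - 33204) = √(-33158) = I*√33158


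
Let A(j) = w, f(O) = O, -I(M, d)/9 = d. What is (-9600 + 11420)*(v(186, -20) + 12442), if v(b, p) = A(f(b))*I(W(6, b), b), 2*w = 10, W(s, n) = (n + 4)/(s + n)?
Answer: 7411040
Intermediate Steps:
W(s, n) = (4 + n)/(n + s)
I(M, d) = -9*d
w = 5 (w = (1/2)*10 = 5)
A(j) = 5
v(b, p) = -45*b (v(b, p) = 5*(-9*b) = -45*b)
(-9600 + 11420)*(v(186, -20) + 12442) = (-9600 + 11420)*(-45*186 + 12442) = 1820*(-8370 + 12442) = 1820*4072 = 7411040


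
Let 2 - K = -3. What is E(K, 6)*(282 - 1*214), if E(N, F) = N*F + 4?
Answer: 2312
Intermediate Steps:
K = 5 (K = 2 - 1*(-3) = 2 + 3 = 5)
E(N, F) = 4 + F*N (E(N, F) = F*N + 4 = 4 + F*N)
E(K, 6)*(282 - 1*214) = (4 + 6*5)*(282 - 1*214) = (4 + 30)*(282 - 214) = 34*68 = 2312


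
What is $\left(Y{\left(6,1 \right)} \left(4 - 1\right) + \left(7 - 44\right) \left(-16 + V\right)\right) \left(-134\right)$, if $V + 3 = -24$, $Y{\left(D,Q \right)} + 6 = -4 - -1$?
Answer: $-209576$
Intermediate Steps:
$Y{\left(D,Q \right)} = -9$ ($Y{\left(D,Q \right)} = -6 - 3 = -9$)
$V = -27$ ($V = -3 - 24 = -27$)
$\left(Y{\left(6,1 \right)} \left(4 - 1\right) + \left(7 - 44\right) \left(-16 + V\right)\right) \left(-134\right) = \left(- 9 \left(4 - 1\right) + \left(7 - 44\right) \left(-16 - 27\right)\right) \left(-134\right) = \left(\left(-9\right) 3 - -1591\right) \left(-134\right) = \left(-27 + 1591\right) \left(-134\right) = 1564 \left(-134\right) = -209576$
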